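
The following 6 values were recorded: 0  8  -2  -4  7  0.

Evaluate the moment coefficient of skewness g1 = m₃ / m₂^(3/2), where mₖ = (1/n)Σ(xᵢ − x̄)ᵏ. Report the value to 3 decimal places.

x̄ = (0 + 8 - 2 - 4 + 7 + 0) / 6 = 1.5000
deviations (xᵢ − x̄): -1.5000, 6.5000, -3.5000, -5.5000, 5.5000, -1.5000
Σ(xᵢ − x̄)² = 119.5000 ⇒ m₂ = 119.5000/6 = 19.91667
Σ(xᵢ − x̄)³ = 225.0000 ⇒ m₃ = 225.0000/6 = 37.50000
m₂^(3/2) = 19.91667^(1.5) = 88.88428
g1 = m₃ / m₂^(3/2) = 37.50000 / 88.88428 ≈ 0.422

0.422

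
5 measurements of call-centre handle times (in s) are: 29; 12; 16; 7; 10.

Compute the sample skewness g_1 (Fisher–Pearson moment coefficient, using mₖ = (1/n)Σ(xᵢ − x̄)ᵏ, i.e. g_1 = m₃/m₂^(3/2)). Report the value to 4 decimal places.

0.9975

x̄ = (29 + 12 + 16 + 7 + 10) / 5 = 14.8000
deviations (xᵢ − x̄): 14.2000, -2.8000, 1.2000, -7.8000, -4.8000
Σ(xᵢ − x̄)² = 294.8000 ⇒ m₂ = 294.8000/5 = 58.96000
Σ(xᵢ − x̄)³ = 2257.9200 ⇒ m₃ = 2257.9200/5 = 451.58400
m₂^(3/2) = 58.96000^(1.5) = 452.72681
g_1 = m₃ / m₂^(3/2) = 451.58400 / 452.72681 ≈ 0.9975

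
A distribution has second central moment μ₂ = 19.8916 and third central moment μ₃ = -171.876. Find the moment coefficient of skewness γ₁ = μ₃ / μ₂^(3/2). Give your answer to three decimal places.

-1.937

σ = √μ₂ = √19.8916 = 4.46000
σ³ = μ₂^(3/2) = 88.71654
γ₁ = μ₃/σ³ = -171.876 / 88.71654 ≈ -1.937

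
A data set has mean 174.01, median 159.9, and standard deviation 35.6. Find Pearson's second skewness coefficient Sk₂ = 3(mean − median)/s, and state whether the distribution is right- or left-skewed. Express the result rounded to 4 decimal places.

Sk₂ = 3(174.01 − 159.9) / 35.6 = 3 × 14.1100 / 35.6
    = 42.3300 / 35.6 ≈ 1.1890
Sk₂ > 0 ⇒ mean > median ⇒ right-skewed (positive skew).

1.1890, right-skewed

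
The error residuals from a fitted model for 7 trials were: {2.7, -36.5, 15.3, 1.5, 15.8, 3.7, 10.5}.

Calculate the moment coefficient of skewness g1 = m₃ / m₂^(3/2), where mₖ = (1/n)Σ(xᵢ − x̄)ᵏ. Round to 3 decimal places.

x̄ = (2.7 - 36.5 + 15.3 + 1.5 + 15.8 + 3.7 + 10.5) / 7 = 1.8571
deviations (xᵢ − x̄): 0.8429, -38.3571, 13.4429, -0.3571, 13.9429, 1.8429, 8.6429
Σ(xᵢ − x̄)² = 1925.3171 ⇒ m₂ = 1925.3171/7 = 275.04531
Σ(xᵢ − x̄)³ = -50641.5037 ⇒ m₃ = -50641.5037/7 = -7234.50052
m₂^(3/2) = 275.04531^(1.5) = 4561.48611
g1 = m₃ / m₂^(3/2) = -7234.50052 / 4561.48611 ≈ -1.586

-1.586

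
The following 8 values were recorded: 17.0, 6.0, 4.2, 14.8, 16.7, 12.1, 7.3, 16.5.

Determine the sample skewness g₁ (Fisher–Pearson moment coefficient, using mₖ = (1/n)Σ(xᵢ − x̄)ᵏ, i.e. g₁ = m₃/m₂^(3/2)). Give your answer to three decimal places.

-0.367

x̄ = (17.0 + 6.0 + 4.2 + 14.8 + 16.7 + 12.1 + 7.3 + 16.5) / 8 = 11.8250
deviations (xᵢ − x̄): 5.1750, -5.8250, -7.6250, 2.9750, 4.8750, 0.2750, -4.5250, 4.6750
Σ(xᵢ − x̄)² = 193.8750 ⇒ m₂ = 193.8750/8 = 24.23438
Σ(xᵢ − x̄)³ = -350.6467 ⇒ m₃ = -350.6467/8 = -43.83084
m₂^(3/2) = 24.23438^(1.5) = 119.30200
g₁ = m₃ / m₂^(3/2) = -43.83084 / 119.30200 ≈ -0.367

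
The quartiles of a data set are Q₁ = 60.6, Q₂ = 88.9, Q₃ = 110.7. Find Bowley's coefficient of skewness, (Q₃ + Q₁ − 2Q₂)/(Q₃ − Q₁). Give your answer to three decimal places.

-0.130

numerator: Q₃ + Q₁ − 2Q₂ = 110.7 + 60.6 − 2×88.9 = -6.5000
denominator: Q₃ − Q₁ = 110.7 − 60.6 = 50.1000
Bowley skewness = -6.5000 / 50.1000 ≈ -0.130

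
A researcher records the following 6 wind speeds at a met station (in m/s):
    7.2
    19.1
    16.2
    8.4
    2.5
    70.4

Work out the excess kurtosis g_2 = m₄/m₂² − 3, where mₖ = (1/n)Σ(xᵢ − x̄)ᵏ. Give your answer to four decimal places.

0.7896

x̄ = 20.6333
Σ(xᵢ − x̄)² = 3157.6533 ⇒ m₂ = 526.27556
Σ(xᵢ − x̄)⁴ = 6297620.6774 ⇒ m₄ = 1049603.44623
m₂² = 276965.96038
g_2 = m₄/m₂² − 3 = 3.78965 − 3 ≈ 0.7896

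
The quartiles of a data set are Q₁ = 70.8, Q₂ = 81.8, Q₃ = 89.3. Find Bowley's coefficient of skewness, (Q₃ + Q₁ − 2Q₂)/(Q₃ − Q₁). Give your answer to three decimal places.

numerator: Q₃ + Q₁ − 2Q₂ = 89.3 + 70.8 − 2×81.8 = -3.5000
denominator: Q₃ − Q₁ = 89.3 − 70.8 = 18.5000
Bowley skewness = -3.5000 / 18.5000 ≈ -0.189

-0.189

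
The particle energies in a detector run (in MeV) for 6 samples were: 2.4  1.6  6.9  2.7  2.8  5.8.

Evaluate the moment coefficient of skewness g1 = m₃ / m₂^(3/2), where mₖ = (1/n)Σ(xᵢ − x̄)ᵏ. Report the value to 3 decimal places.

x̄ = (2.4 + 1.6 + 6.9 + 2.7 + 2.8 + 5.8) / 6 = 3.7000
deviations (xᵢ − x̄): -1.3000, -2.1000, 3.2000, -1.0000, -0.9000, 2.1000
Σ(xᵢ − x̄)² = 22.5600 ⇒ m₂ = 22.5600/6 = 3.76000
Σ(xᵢ − x̄)³ = 28.8420 ⇒ m₃ = 28.8420/6 = 4.80700
m₂^(3/2) = 3.76000^(1.5) = 7.29091
g1 = m₃ / m₂^(3/2) = 4.80700 / 7.29091 ≈ 0.659

0.659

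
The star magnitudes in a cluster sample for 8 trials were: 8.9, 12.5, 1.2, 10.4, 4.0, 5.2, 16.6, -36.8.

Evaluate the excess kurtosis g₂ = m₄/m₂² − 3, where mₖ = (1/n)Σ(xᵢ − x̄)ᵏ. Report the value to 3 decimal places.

x̄ = 2.7500
Σ(xᵢ − x̄)² = 1957.4000 ⇒ m₂ = 244.67500
Σ(xᵢ − x̄)⁴ = 2497461.8793 ⇒ m₄ = 312182.73492
m₂² = 59865.85562
g₂ = m₄/m₂² − 3 = 5.21470 − 3 ≈ 2.215

2.215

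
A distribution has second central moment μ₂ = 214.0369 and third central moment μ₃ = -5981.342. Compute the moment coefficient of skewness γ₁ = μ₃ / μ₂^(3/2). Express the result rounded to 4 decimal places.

-1.9101

σ = √μ₂ = √214.0369 = 14.63000
σ³ = μ₂^(3/2) = 3131.35985
γ₁ = μ₃/σ³ = -5981.342 / 3131.35985 ≈ -1.9101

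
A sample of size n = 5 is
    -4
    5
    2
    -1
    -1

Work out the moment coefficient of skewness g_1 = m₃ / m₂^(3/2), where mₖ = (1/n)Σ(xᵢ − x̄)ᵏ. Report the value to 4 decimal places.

0.2715

x̄ = (-4 + 5 + 2 - 1 - 1) / 5 = 0.2000
deviations (xᵢ − x̄): -4.2000, 4.8000, 1.8000, -1.2000, -1.2000
Σ(xᵢ − x̄)² = 46.8000 ⇒ m₂ = 46.8000/5 = 9.36000
Σ(xᵢ − x̄)³ = 38.8800 ⇒ m₃ = 38.8800/5 = 7.77600
m₂^(3/2) = 9.36000^(1.5) = 28.63609
g_1 = m₃ / m₂^(3/2) = 7.77600 / 28.63609 ≈ 0.2715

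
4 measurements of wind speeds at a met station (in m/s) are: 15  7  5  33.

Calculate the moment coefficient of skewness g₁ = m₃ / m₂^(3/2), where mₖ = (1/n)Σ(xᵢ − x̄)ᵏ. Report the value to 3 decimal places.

x̄ = (15 + 7 + 5 + 33) / 4 = 15.0000
deviations (xᵢ − x̄): 0.0000, -8.0000, -10.0000, 18.0000
Σ(xᵢ − x̄)² = 488.0000 ⇒ m₂ = 488.0000/4 = 122.00000
Σ(xᵢ − x̄)³ = 4320.0000 ⇒ m₃ = 4320.0000/4 = 1080.00000
m₂^(3/2) = 122.00000^(1.5) = 1347.53404
g₁ = m₃ / m₂^(3/2) = 1080.00000 / 1347.53404 ≈ 0.801

0.801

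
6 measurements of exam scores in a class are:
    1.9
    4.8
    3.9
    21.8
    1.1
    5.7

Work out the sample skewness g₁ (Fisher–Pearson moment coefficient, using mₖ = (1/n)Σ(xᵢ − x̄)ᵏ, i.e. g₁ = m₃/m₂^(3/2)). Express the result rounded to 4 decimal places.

1.5854

x̄ = (1.9 + 4.8 + 3.9 + 21.8 + 1.1 + 5.7) / 6 = 6.5333
deviations (xᵢ − x̄): -4.6333, -1.7333, -2.6333, 15.2667, -5.4333, -0.8333
Σ(xᵢ − x̄)² = 294.6933 ⇒ m₂ = 294.6933/6 = 49.11556
Σ(xᵢ − x̄)³ = 3274.3064 ⇒ m₃ = 3274.3064/6 = 545.71774
m₂^(3/2) = 49.11556^(1.5) = 344.21405
g₁ = m₃ / m₂^(3/2) = 545.71774 / 344.21405 ≈ 1.5854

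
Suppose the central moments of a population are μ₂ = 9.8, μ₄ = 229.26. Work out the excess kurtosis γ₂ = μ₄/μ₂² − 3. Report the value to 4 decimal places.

μ₂² = 9.8² = 96.04000
μ₄/μ₂² = 229.26 / 96.04000 = 2.38713
γ₂ = 2.38713 − 3 ≈ -0.6129

-0.6129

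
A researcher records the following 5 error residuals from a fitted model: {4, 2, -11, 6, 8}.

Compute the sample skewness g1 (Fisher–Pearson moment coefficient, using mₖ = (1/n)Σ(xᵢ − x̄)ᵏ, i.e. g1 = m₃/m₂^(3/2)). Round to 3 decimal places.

-1.177

x̄ = (4 + 2 - 11 + 6 + 8) / 5 = 1.8000
deviations (xᵢ − x̄): 2.2000, 0.2000, -12.8000, 4.2000, 6.2000
Σ(xᵢ − x̄)² = 224.8000 ⇒ m₂ = 224.8000/5 = 44.96000
Σ(xᵢ − x̄)³ = -1774.0800 ⇒ m₃ = -1774.0800/5 = -354.81600
m₂^(3/2) = 44.96000^(1.5) = 301.46677
g1 = m₃ / m₂^(3/2) = -354.81600 / 301.46677 ≈ -1.177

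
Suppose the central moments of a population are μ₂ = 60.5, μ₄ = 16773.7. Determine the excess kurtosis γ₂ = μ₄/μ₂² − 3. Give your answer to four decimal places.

1.5827

μ₂² = 60.5² = 3660.25000
μ₄/μ₂² = 16773.7 / 3660.25000 = 4.58267
γ₂ = 4.58267 − 3 ≈ 1.5827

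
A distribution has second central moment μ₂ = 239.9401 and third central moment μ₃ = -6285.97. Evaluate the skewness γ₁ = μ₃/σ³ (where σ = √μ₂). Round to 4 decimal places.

-1.6913

σ = √μ₂ = √239.9401 = 15.49000
σ³ = μ₂^(3/2) = 3716.67215
γ₁ = μ₃/σ³ = -6285.97 / 3716.67215 ≈ -1.6913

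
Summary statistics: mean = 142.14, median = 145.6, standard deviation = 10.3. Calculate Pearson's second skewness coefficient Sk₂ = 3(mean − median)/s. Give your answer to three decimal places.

-1.008

Sk₂ = 3(142.14 − 145.6) / 10.3 = 3 × -3.4600 / 10.3
    = -10.3800 / 10.3 ≈ -1.008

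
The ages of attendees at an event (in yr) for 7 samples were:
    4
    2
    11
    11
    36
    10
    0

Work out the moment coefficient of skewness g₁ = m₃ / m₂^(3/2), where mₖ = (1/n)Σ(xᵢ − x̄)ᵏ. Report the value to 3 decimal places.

1.465

x̄ = (4 + 2 + 11 + 11 + 36 + 10 + 0) / 7 = 10.5714
deviations (xᵢ − x̄): -6.5714, -8.5714, 0.4286, 0.4286, 25.4286, -0.5714, -10.5714
Σ(xᵢ − x̄)² = 875.7143 ⇒ m₂ = 875.7143/7 = 125.10204
Σ(xᵢ − x̄)³ = 14347.4694 ⇒ m₃ = 14347.4694/7 = 2049.63848
m₂^(3/2) = 125.10204^(1.5) = 1399.25411
g₁ = m₃ / m₂^(3/2) = 2049.63848 / 1399.25411 ≈ 1.465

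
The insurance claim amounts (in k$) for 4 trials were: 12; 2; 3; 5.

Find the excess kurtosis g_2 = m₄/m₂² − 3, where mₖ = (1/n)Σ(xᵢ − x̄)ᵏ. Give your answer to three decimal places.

x̄ = 5.5000
Σ(xᵢ − x̄)² = 61.0000 ⇒ m₂ = 15.25000
Σ(xᵢ − x̄)⁴ = 1974.2500 ⇒ m₄ = 493.56250
m₂² = 232.56250
g_2 = m₄/m₂² − 3 = 2.12228 − 3 ≈ -0.878

-0.878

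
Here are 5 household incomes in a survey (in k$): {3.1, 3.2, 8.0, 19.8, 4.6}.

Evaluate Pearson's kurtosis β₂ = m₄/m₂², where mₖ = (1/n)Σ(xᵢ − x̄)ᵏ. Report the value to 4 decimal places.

2.8376

x̄ = 7.7400
Σ(xᵢ − x̄)² = 197.5120 ⇒ m₂ = 39.50240
Σ(xᵢ − x̄)⁴ = 22139.4188 ⇒ m₄ = 4427.88376
m₂² = 1560.43961
β₂ = m₄/m₂² = 4427.88376 / 1560.43961 ≈ 2.8376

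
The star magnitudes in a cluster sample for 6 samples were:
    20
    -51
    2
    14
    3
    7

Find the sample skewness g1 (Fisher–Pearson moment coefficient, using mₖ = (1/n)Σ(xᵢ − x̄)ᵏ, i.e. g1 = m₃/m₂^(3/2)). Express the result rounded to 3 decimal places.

-1.496

x̄ = (20 - 51 + 2 + 14 + 3 + 7) / 6 = -0.8333
deviations (xᵢ − x̄): 20.8333, -50.1667, 2.8333, 14.8333, 3.8333, 7.8333
Σ(xᵢ − x̄)² = 3254.8333 ⇒ m₂ = 3254.8333/6 = 542.47222
Σ(xᵢ − x̄)³ = -113388.4444 ⇒ m₃ = -113388.4444/6 = -18898.07407
m₂^(3/2) = 542.47222^(1.5) = 12634.73848
g1 = m₃ / m₂^(3/2) = -18898.07407 / 12634.73848 ≈ -1.496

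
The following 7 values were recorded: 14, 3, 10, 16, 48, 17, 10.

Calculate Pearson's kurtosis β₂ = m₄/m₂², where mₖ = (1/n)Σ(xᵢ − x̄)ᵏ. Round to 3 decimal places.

x̄ = 16.8571
Σ(xᵢ − x̄)² = 1264.8571 ⇒ m₂ = 180.69388
Σ(xᵢ − x̄)⁴ = 982023.3178 ⇒ m₄ = 140289.04540
m₂² = 32650.27738
β₂ = m₄/m₂² = 140289.04540 / 32650.27738 ≈ 4.297

4.297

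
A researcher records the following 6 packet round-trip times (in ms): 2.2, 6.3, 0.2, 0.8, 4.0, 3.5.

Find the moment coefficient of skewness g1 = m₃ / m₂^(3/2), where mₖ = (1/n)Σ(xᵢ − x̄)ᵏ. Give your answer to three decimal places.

x̄ = (2.2 + 6.3 + 0.2 + 0.8 + 4.0 + 3.5) / 6 = 2.8333
deviations (xᵢ − x̄): -0.6333, 3.4667, -2.6333, -2.0333, 1.1667, 0.6667
Σ(xᵢ − x̄)² = 25.2933 ⇒ m₂ = 25.2933/6 = 4.21556
Σ(xᵢ − x̄)³ = 16.6244 ⇒ m₃ = 16.6244/6 = 2.77074
m₂^(3/2) = 4.21556^(1.5) = 8.65530
g1 = m₃ / m₂^(3/2) = 2.77074 / 8.65530 ≈ 0.320

0.320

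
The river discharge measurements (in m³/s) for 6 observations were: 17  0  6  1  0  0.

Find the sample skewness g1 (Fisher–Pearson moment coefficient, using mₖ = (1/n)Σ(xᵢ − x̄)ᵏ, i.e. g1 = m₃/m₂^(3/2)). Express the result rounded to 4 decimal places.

1.3946

x̄ = (17 + 0 + 6 + 1 + 0 + 0) / 6 = 4.0000
deviations (xᵢ − x̄): 13.0000, -4.0000, 2.0000, -3.0000, -4.0000, -4.0000
Σ(xᵢ − x̄)² = 230.0000 ⇒ m₂ = 230.0000/6 = 38.33333
Σ(xᵢ − x̄)³ = 1986.0000 ⇒ m₃ = 1986.0000/6 = 331.00000
m₂^(3/2) = 38.33333^(1.5) = 237.33669
g1 = m₃ / m₂^(3/2) = 331.00000 / 237.33669 ≈ 1.3946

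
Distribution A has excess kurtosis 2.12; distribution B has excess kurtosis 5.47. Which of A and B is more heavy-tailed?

Higher excess kurtosis ⇒ heavier tails relative to the normal distribution.
2.12 vs 5.47: the larger is 5.47, so B has heavier tails.

B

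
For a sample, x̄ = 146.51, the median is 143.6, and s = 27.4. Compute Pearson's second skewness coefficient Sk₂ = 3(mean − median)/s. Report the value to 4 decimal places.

0.3186

Sk₂ = 3(146.51 − 143.6) / 27.4 = 3 × 2.9100 / 27.4
    = 8.7300 / 27.4 ≈ 0.3186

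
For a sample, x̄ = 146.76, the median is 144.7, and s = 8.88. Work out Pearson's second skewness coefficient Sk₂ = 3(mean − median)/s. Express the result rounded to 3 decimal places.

Sk₂ = 3(146.76 − 144.7) / 8.88 = 3 × 2.0600 / 8.88
    = 6.1800 / 8.88 ≈ 0.696

0.696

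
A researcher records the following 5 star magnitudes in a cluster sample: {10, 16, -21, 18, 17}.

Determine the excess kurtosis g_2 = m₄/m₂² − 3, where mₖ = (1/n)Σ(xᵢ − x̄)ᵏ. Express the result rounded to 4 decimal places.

0.0635

x̄ = 8.0000
Σ(xᵢ − x̄)² = 1090.0000 ⇒ m₂ = 218.00000
Σ(xᵢ − x̄)⁴ = 727954.0000 ⇒ m₄ = 145590.80000
m₂² = 47524.00000
g_2 = m₄/m₂² − 3 = 3.06352 − 3 ≈ 0.0635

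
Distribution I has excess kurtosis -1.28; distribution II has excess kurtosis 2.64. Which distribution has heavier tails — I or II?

Higher excess kurtosis ⇒ heavier tails relative to the normal distribution.
-1.28 vs 2.64: the larger is 2.64, so II has heavier tails. (II is leptokurtic — heavier-than-normal tails; the other is platykurtic.)

II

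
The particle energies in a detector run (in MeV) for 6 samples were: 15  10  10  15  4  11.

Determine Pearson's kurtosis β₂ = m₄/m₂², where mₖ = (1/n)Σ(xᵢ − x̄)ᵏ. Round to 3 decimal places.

x̄ = 10.8333
Σ(xᵢ − x̄)² = 82.8333 ⇒ m₂ = 13.80556
Σ(xᵢ − x̄)⁴ = 2784.1528 ⇒ m₄ = 464.02546
m₂² = 190.59336
β₂ = m₄/m₂² = 464.02546 / 190.59336 ≈ 2.435

2.435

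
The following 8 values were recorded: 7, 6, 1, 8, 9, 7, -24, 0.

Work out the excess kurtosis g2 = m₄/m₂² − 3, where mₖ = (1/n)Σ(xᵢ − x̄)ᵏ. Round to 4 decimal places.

x̄ = 1.7500
Σ(xᵢ − x̄)² = 831.5000 ⇒ m₂ = 103.93750
Σ(xᵢ − x̄)⁴ = 445795.9063 ⇒ m₄ = 55724.48828
m₂² = 10803.00391
g2 = m₄/m₂² − 3 = 5.15824 − 3 ≈ 2.1582

2.1582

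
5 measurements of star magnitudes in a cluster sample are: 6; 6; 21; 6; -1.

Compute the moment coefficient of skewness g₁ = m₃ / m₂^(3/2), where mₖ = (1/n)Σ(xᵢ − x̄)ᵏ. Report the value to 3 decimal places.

0.931

x̄ = (6 + 6 + 21 + 6 - 1) / 5 = 7.6000
deviations (xᵢ − x̄): -1.6000, -1.6000, 13.4000, -1.6000, -8.6000
Σ(xᵢ − x̄)² = 261.2000 ⇒ m₂ = 261.2000/5 = 52.24000
Σ(xᵢ − x̄)³ = 1757.7600 ⇒ m₃ = 1757.7600/5 = 351.55200
m₂^(3/2) = 52.24000^(1.5) = 377.57632
g₁ = m₃ / m₂^(3/2) = 351.55200 / 377.57632 ≈ 0.931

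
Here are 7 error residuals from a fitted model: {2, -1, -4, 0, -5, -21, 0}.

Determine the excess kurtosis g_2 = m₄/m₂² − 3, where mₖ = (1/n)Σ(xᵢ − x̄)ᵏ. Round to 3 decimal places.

1.310

x̄ = -4.1429
Σ(xᵢ − x̄)² = 366.8571 ⇒ m₂ = 52.40816
Σ(xᵢ − x̄)⁴ = 82859.9300 ⇒ m₄ = 11837.13286
m₂² = 2746.61558
g_2 = m₄/m₂² − 3 = 4.30972 − 3 ≈ 1.310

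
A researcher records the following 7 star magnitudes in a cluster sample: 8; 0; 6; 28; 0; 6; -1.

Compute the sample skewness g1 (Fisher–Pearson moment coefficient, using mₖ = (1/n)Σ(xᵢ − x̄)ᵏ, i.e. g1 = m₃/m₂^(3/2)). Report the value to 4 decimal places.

x̄ = (8 + 0 + 6 + 28 + 0 + 6 - 1) / 7 = 6.7143
deviations (xᵢ − x̄): 1.2857, -6.7143, -0.7143, 21.2857, -6.7143, -0.7143, -7.7143
Σ(xᵢ − x̄)² = 605.4286 ⇒ m₂ = 605.4286/7 = 86.48980
Σ(xᵢ − x̄)³ = 8581.1020 ⇒ m₃ = 8581.1020/7 = 1225.87172
m₂^(3/2) = 86.48980^(1.5) = 804.35415
g1 = m₃ / m₂^(3/2) = 1225.87172 / 804.35415 ≈ 1.5240

1.5240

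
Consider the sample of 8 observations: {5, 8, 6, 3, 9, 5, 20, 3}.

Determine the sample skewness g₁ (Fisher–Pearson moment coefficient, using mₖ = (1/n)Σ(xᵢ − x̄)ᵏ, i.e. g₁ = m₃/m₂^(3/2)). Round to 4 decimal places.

1.6458

x̄ = (5 + 8 + 6 + 3 + 9 + 5 + 20 + 3) / 8 = 7.3750
deviations (xᵢ − x̄): -2.3750, 0.6250, -1.3750, -4.3750, 1.6250, -2.3750, 12.6250, -4.3750
Σ(xᵢ − x̄)² = 213.8750 ⇒ m₂ = 213.8750/8 = 26.73438
Σ(xᵢ − x̄)³ = 1819.9688 ⇒ m₃ = 1819.9688/8 = 227.49609
m₂^(3/2) = 26.73438^(1.5) = 138.23087
g₁ = m₃ / m₂^(3/2) = 227.49609 / 138.23087 ≈ 1.6458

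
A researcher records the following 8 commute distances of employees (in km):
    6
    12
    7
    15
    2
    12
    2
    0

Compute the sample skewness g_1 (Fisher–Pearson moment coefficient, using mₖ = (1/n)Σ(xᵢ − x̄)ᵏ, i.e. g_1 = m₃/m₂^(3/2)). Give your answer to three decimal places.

x̄ = (6 + 12 + 7 + 15 + 2 + 12 + 2 + 0) / 8 = 7.0000
deviations (xᵢ − x̄): -1.0000, 5.0000, 0.0000, 8.0000, -5.0000, 5.0000, -5.0000, -7.0000
Σ(xᵢ − x̄)² = 214.0000 ⇒ m₂ = 214.0000/8 = 26.75000
Σ(xᵢ − x̄)³ = 168.0000 ⇒ m₃ = 168.0000/8 = 21.00000
m₂^(3/2) = 26.75000^(1.5) = 138.35208
g_1 = m₃ / m₂^(3/2) = 21.00000 / 138.35208 ≈ 0.152

0.152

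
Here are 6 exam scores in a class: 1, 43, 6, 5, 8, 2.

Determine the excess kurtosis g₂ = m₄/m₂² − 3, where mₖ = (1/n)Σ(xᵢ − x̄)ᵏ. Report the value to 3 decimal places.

1.016

x̄ = 10.8333
Σ(xᵢ − x̄)² = 1274.8333 ⇒ m₂ = 212.47222
Σ(xᵢ − x̄)⁴ = 1087798.8194 ⇒ m₄ = 181299.80324
m₂² = 45144.44522
g₂ = m₄/m₂² − 3 = 4.01599 − 3 ≈ 1.016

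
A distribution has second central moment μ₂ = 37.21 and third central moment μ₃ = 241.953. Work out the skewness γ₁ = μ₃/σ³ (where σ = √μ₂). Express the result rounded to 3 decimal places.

1.066

σ = √μ₂ = √37.21 = 6.10000
σ³ = μ₂^(3/2) = 226.98100
γ₁ = μ₃/σ³ = 241.953 / 226.98100 ≈ 1.066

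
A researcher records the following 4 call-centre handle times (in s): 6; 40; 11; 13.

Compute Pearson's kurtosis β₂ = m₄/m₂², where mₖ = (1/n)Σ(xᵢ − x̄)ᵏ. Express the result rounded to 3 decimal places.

x̄ = 17.5000
Σ(xᵢ − x̄)² = 701.0000 ⇒ m₂ = 175.25000
Σ(xᵢ − x̄)⁴ = 275974.2500 ⇒ m₄ = 68993.56250
m₂² = 30712.56250
β₂ = m₄/m₂² = 68993.56250 / 30712.56250 ≈ 2.246

2.246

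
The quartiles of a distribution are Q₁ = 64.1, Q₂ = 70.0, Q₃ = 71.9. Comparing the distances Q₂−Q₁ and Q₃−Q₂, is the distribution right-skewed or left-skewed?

Q₂ − Q₁ = 5.9;  Q₃ − Q₂ = 1.9
Q₂ − Q₁ > Q₃ − Q₂ ⇒ the lower half is more spread out ⇒ left-skewed.

left-skewed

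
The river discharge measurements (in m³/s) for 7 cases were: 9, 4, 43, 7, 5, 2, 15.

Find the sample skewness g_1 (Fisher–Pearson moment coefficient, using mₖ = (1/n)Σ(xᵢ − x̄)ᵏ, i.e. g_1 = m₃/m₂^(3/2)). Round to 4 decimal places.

1.7009

x̄ = (9 + 4 + 43 + 7 + 5 + 2 + 15) / 7 = 12.1429
deviations (xᵢ − x̄): -3.1429, -8.1429, 30.8571, -5.1429, -7.1429, -10.1429, 2.8571
Σ(xᵢ − x̄)² = 1216.8571 ⇒ m₂ = 1216.8571/7 = 173.83673
Σ(xᵢ − x̄)³ = 27289.4694 ⇒ m₃ = 27289.4694/7 = 3898.49563
m₂^(3/2) = 173.83673^(1.5) = 2291.98797
g_1 = m₃ / m₂^(3/2) = 3898.49563 / 2291.98797 ≈ 1.7009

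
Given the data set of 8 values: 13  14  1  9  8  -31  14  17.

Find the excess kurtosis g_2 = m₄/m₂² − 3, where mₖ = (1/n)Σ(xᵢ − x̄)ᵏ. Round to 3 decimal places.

x̄ = 5.6250
Σ(xᵢ − x̄)² = 1703.8750 ⇒ m₂ = 212.98438
Σ(xᵢ − x̄)⁴ = 1829487.6191 ⇒ m₄ = 228685.95239
m₂² = 45362.34399
g_2 = m₄/m₂² − 3 = 5.04132 − 3 ≈ 2.041

2.041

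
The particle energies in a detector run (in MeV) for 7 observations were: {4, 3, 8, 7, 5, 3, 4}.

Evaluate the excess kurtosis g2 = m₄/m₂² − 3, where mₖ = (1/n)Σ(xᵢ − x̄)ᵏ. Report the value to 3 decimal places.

x̄ = 4.8571
Σ(xᵢ − x̄)² = 22.8571 ⇒ m₂ = 3.26531
Σ(xᵢ − x̄)⁴ = 143.5219 ⇒ m₄ = 20.50312
m₂² = 10.66222
g2 = m₄/m₂² − 3 = 1.92297 − 3 ≈ -1.077

-1.077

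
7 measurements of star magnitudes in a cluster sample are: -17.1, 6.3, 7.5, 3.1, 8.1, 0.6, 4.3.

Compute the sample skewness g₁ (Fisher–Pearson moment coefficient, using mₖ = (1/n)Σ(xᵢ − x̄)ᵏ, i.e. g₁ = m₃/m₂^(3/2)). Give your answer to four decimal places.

-1.6810

x̄ = (-17.1 + 6.3 + 7.5 + 3.1 + 8.1 + 0.6 + 4.3) / 7 = 1.8286
deviations (xᵢ − x̄): -18.9286, 4.4714, 5.6714, 1.2714, 6.2714, -1.2286, 2.4714
Σ(xᵢ − x̄)² = 459.0143 ⇒ m₂ = 459.0143/7 = 65.57347
Σ(xᵢ − x̄)³ = -6248.1542 ⇒ m₃ = -6248.1542/7 = -892.59346
m₂^(3/2) = 65.57347^(1.5) = 530.99721
g₁ = m₃ / m₂^(3/2) = -892.59346 / 530.99721 ≈ -1.6810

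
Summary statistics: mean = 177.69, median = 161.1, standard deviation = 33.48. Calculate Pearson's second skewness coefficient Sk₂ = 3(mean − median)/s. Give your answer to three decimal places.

1.487

Sk₂ = 3(177.69 − 161.1) / 33.48 = 3 × 16.5900 / 33.48
    = 49.7700 / 33.48 ≈ 1.487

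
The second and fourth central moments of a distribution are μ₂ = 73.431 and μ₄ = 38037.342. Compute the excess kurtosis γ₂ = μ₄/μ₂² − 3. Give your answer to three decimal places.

4.054

μ₂² = 73.431² = 5392.11176
μ₄/μ₂² = 38037.342 / 5392.11176 = 7.05426
γ₂ = 7.05426 − 3 ≈ 4.054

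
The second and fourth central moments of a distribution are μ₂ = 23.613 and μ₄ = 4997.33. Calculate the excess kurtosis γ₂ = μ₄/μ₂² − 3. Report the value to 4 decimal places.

5.9626

μ₂² = 23.613² = 557.57377
μ₄/μ₂² = 4997.33 / 557.57377 = 8.96263
γ₂ = 8.96263 − 3 ≈ 5.9626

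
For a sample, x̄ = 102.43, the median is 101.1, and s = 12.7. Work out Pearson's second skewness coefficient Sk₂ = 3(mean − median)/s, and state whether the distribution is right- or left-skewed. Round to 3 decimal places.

0.314, right-skewed

Sk₂ = 3(102.43 − 101.1) / 12.7 = 3 × 1.3300 / 12.7
    = 3.9900 / 12.7 ≈ 0.314
Sk₂ > 0 ⇒ mean > median ⇒ right-skewed (positive skew).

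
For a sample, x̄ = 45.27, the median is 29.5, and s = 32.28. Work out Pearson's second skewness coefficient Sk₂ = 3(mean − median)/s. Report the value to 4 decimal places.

1.4656

Sk₂ = 3(45.27 − 29.5) / 32.28 = 3 × 15.7700 / 32.28
    = 47.3100 / 32.28 ≈ 1.4656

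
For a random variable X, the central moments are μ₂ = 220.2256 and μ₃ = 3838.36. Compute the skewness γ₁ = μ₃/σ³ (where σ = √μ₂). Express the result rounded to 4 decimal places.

σ = √μ₂ = √220.2256 = 14.84000
σ³ = μ₂^(3/2) = 3268.14790
γ₁ = μ₃/σ³ = 3838.36 / 3268.14790 ≈ 1.1745

1.1745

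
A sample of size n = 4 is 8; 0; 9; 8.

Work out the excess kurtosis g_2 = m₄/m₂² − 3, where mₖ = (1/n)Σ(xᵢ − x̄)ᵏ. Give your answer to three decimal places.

-0.697

x̄ = 6.2500
Σ(xᵢ − x̄)² = 52.7500 ⇒ m₂ = 13.18750
Σ(xᵢ − x̄)⁴ = 1601.8281 ⇒ m₄ = 400.45703
m₂² = 173.91016
g_2 = m₄/m₂² − 3 = 2.30267 − 3 ≈ -0.697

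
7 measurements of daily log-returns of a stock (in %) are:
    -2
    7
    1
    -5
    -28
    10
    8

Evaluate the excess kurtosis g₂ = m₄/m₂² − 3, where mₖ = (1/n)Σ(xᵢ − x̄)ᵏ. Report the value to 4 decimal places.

0.6517

x̄ = -1.2857
Σ(xᵢ − x̄)² = 1015.4286 ⇒ m₂ = 145.06122
Σ(xᵢ − x̄)⁴ = 537888.9213 ⇒ m₄ = 76841.27447
m₂² = 21042.75885
g₂ = m₄/m₂² − 3 = 3.65167 − 3 ≈ 0.6517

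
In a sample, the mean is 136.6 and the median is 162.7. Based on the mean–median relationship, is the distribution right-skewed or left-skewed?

mean − median = 136.6 − 162.7 = -26.1
mean < median ⇒ the longer tail is on the left ⇒ left-skewed (negatively skewed).

left-skewed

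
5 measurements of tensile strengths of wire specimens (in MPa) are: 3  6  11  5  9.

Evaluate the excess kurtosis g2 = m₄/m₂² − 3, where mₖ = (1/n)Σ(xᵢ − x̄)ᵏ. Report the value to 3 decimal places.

x̄ = 6.8000
Σ(xᵢ − x̄)² = 40.8000 ⇒ m₂ = 8.16000
Σ(xᵢ − x̄)⁴ = 554.0160 ⇒ m₄ = 110.80320
m₂² = 66.58560
g2 = m₄/m₂² − 3 = 1.66407 − 3 ≈ -1.336

-1.336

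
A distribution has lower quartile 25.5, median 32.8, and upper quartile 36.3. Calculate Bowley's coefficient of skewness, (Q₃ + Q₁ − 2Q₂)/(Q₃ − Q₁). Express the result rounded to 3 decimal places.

-0.352

numerator: Q₃ + Q₁ − 2Q₂ = 36.3 + 25.5 − 2×32.8 = -3.8000
denominator: Q₃ − Q₁ = 36.3 − 25.5 = 10.8000
Bowley skewness = -3.8000 / 10.8000 ≈ -0.352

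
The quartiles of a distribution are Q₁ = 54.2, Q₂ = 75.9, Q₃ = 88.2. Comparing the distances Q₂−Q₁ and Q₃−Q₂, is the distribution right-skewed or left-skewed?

Q₂ − Q₁ = 21.7;  Q₃ − Q₂ = 12.3
Q₂ − Q₁ > Q₃ − Q₂ ⇒ the lower half is more spread out ⇒ left-skewed.

left-skewed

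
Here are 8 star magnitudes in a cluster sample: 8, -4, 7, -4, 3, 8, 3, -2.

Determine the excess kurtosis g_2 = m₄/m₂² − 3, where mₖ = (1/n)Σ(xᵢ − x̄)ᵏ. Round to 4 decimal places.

x̄ = 2.3750
Σ(xᵢ − x̄)² = 185.8750 ⇒ m₂ = 23.23438
Σ(xᵢ − x̄)⁴ = 6129.8066 ⇒ m₄ = 766.22583
m₂² = 539.83618
g_2 = m₄/m₂² − 3 = 1.41937 − 3 ≈ -1.5806

-1.5806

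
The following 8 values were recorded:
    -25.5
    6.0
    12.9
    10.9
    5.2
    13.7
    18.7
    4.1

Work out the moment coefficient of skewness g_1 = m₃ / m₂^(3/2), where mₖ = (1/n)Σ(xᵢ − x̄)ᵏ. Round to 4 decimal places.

x̄ = (-25.5 + 6.0 + 12.9 + 10.9 + 5.2 + 13.7 + 18.7 + 4.1) / 8 = 5.7500
deviations (xᵢ − x̄): -31.2500, 0.2500, 7.1500, 5.1500, -0.5500, 7.9500, 12.9500, -1.6500
Σ(xᵢ − x̄)² = 1288.2000 ⇒ m₂ = 1288.2000/8 = 161.02500
Σ(xᵢ − x̄)³ = -27345.8970 ⇒ m₃ = -27345.8970/8 = -3418.23713
m₂^(3/2) = 161.02500^(1.5) = 2043.33682
g_1 = m₃ / m₂^(3/2) = -3418.23713 / 2043.33682 ≈ -1.6729

-1.6729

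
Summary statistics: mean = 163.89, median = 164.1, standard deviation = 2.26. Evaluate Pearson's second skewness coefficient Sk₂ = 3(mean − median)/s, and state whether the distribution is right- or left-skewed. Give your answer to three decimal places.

Sk₂ = 3(163.89 − 164.1) / 2.26 = 3 × -0.2100 / 2.26
    = -0.6300 / 2.26 ≈ -0.279
Sk₂ < 0 ⇒ mean < median ⇒ left-skewed (negative skew).

-0.279, left-skewed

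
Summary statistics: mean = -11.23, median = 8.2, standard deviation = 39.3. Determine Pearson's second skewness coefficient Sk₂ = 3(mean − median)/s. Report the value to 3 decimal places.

-1.483

Sk₂ = 3(-11.23 − 8.2) / 39.3 = 3 × -19.4300 / 39.3
    = -58.2900 / 39.3 ≈ -1.483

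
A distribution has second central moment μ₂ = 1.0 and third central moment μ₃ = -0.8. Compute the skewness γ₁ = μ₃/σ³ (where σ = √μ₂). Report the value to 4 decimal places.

σ = √μ₂ = √1.0 = 1.00000
σ³ = μ₂^(3/2) = 1.00000
γ₁ = μ₃/σ³ = -0.8 / 1.00000 ≈ -0.8000

-0.8000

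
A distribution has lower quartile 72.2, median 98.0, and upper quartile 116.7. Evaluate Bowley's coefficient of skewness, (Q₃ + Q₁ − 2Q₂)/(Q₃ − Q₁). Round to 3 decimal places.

numerator: Q₃ + Q₁ − 2Q₂ = 116.7 + 72.2 − 2×98.0 = -7.1000
denominator: Q₃ − Q₁ = 116.7 − 72.2 = 44.5000
Bowley skewness = -7.1000 / 44.5000 ≈ -0.160

-0.160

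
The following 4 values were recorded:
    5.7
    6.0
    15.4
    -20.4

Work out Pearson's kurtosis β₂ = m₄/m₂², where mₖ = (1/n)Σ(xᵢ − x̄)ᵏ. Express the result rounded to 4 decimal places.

2.1671

x̄ = 1.6750
Σ(xᵢ − x̄)² = 710.5875 ⇒ m₂ = 177.64688
Σ(xᵢ − x̄)⁴ = 273564.5089 ⇒ m₄ = 68391.12723
m₂² = 31558.41220
β₂ = m₄/m₂² = 68391.12723 / 31558.41220 ≈ 2.1671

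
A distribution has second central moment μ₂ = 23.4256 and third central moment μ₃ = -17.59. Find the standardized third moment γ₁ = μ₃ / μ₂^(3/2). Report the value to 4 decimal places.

-0.1551

σ = √μ₂ = √23.4256 = 4.84000
σ³ = μ₂^(3/2) = 113.37990
γ₁ = μ₃/σ³ = -17.59 / 113.37990 ≈ -0.1551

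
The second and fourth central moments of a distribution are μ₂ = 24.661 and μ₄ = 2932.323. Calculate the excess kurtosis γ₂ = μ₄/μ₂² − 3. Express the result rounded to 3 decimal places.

1.822

μ₂² = 24.661² = 608.16492
μ₄/μ₂² = 2932.323 / 608.16492 = 4.82159
γ₂ = 4.82159 − 3 ≈ 1.822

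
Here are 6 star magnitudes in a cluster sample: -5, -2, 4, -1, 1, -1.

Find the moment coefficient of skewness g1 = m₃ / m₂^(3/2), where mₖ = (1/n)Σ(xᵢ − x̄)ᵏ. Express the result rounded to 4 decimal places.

x̄ = (-5 - 2 + 4 - 1 + 1 - 1) / 6 = -0.6667
deviations (xᵢ − x̄): -4.3333, -1.3333, 4.6667, -0.3333, 1.6667, -0.3333
Σ(xᵢ − x̄)² = 45.3333 ⇒ m₂ = 45.3333/6 = 7.55556
Σ(xᵢ − x̄)³ = 22.4444 ⇒ m₃ = 22.4444/6 = 3.74074
m₂^(3/2) = 7.55556^(1.5) = 20.76824
g1 = m₃ / m₂^(3/2) = 3.74074 / 20.76824 ≈ 0.1801

0.1801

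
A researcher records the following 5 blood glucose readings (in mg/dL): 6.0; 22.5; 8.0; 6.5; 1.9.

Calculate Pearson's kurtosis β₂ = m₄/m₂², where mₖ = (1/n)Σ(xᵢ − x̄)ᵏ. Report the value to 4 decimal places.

2.9088

x̄ = 8.9800
Σ(xᵢ − x̄)² = 248.9080 ⇒ m₂ = 49.78160
Σ(xᵢ − x̄)⁴ = 36042.5976 ⇒ m₄ = 7208.51952
m₂² = 2478.20770
β₂ = m₄/m₂² = 7208.51952 / 2478.20770 ≈ 2.9088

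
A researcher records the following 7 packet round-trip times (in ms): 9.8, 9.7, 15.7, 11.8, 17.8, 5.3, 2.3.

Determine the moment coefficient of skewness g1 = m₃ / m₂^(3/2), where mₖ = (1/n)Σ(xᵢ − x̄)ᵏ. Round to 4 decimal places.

x̄ = (9.8 + 9.7 + 15.7 + 11.8 + 17.8 + 5.3 + 2.3) / 7 = 10.3429
deviations (xᵢ − x̄): -0.5429, -0.6429, 5.3571, 1.4571, 7.4571, -5.0429, -8.0429
Σ(xᵢ − x̄)² = 177.2571 ⇒ m₂ = 177.2571/7 = 25.32245
Σ(xᵢ − x̄)³ = -77.4178 ⇒ m₃ = -77.4178/7 = -11.05968
m₂^(3/2) = 25.32245^(1.5) = 127.42615
g1 = m₃ / m₂^(3/2) = -11.05968 / 127.42615 ≈ -0.0868

-0.0868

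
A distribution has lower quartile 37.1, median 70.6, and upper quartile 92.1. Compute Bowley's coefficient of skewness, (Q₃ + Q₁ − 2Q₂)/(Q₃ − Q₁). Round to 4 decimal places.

numerator: Q₃ + Q₁ − 2Q₂ = 92.1 + 37.1 − 2×70.6 = -12.0000
denominator: Q₃ − Q₁ = 92.1 − 37.1 = 55.0000
Bowley skewness = -12.0000 / 55.0000 ≈ -0.2182

-0.2182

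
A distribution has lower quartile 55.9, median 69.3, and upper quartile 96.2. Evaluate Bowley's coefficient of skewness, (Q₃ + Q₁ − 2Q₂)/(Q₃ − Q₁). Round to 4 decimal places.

numerator: Q₃ + Q₁ − 2Q₂ = 96.2 + 55.9 − 2×69.3 = 13.5000
denominator: Q₃ − Q₁ = 96.2 − 55.9 = 40.3000
Bowley skewness = 13.5000 / 40.3000 ≈ 0.3350

0.3350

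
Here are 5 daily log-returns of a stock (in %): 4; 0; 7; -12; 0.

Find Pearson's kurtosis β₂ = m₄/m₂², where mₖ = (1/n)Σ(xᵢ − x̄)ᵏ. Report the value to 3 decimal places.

2.567

x̄ = -0.2000
Σ(xᵢ − x̄)² = 208.8000 ⇒ m₂ = 41.76000
Σ(xᵢ − x̄)⁴ = 22386.3360 ⇒ m₄ = 4477.26720
m₂² = 1743.89760
β₂ = m₄/m₂² = 4477.26720 / 1743.89760 ≈ 2.567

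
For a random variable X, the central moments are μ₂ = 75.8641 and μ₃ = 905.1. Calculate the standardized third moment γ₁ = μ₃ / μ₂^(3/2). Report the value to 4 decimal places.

σ = √μ₂ = √75.8641 = 8.71000
σ³ = μ₂^(3/2) = 660.77631
γ₁ = μ₃/σ³ = 905.1 / 660.77631 ≈ 1.3698

1.3698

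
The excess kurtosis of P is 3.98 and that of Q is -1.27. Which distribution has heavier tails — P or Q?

P

Higher excess kurtosis ⇒ heavier tails relative to the normal distribution.
3.98 vs -1.27: the larger is 3.98, so P has heavier tails. (P is leptokurtic — heavier-than-normal tails; the other is platykurtic.)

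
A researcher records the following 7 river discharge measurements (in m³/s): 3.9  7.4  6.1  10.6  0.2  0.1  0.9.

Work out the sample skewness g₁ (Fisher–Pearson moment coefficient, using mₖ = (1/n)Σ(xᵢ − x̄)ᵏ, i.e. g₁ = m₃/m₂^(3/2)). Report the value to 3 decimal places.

0.382

x̄ = (3.9 + 7.4 + 6.1 + 10.6 + 0.2 + 0.1 + 0.9) / 7 = 4.1714
deviations (xᵢ − x̄): -0.2714, 3.2286, 1.9286, 6.4286, -3.9714, -4.0714, -3.2714
Σ(xᵢ − x̄)² = 98.5943 ⇒ m₂ = 98.5943/7 = 14.08490
Σ(xᵢ − x̄)³ = 141.3371 ⇒ m₃ = 141.3371/7 = 20.19101
m₂^(3/2) = 14.08490^(1.5) = 52.86041
g₁ = m₃ / m₂^(3/2) = 20.19101 / 52.86041 ≈ 0.382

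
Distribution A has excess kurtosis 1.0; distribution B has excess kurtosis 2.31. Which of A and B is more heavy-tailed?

B

Higher excess kurtosis ⇒ heavier tails relative to the normal distribution.
1.0 vs 2.31: the larger is 2.31, so B has heavier tails.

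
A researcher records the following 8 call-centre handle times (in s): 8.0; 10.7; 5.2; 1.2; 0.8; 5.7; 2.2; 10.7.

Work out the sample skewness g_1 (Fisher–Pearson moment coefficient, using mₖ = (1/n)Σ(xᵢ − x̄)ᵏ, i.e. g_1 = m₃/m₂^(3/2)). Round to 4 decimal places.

x̄ = (8.0 + 10.7 + 5.2 + 1.2 + 0.8 + 5.7 + 2.2 + 10.7) / 8 = 5.5625
deviations (xᵢ − x̄): 2.4375, 5.1375, -0.3625, -4.3625, -4.7625, 0.1375, -3.3625, 5.1375
Σ(xᵢ − x̄)² = 111.8988 ⇒ m₂ = 111.8988/8 = 13.98734
Σ(xᵢ − x̄)³ = 56.5720 ⇒ m₃ = 56.5720/8 = 7.07150
m₂^(3/2) = 13.98734^(1.5) = 52.31219
g_1 = m₃ / m₂^(3/2) = 7.07150 / 52.31219 ≈ 0.1352

0.1352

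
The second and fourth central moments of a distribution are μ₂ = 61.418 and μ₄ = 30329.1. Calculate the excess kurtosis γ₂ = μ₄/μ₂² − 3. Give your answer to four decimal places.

μ₂² = 61.418² = 3772.17072
μ₄/μ₂² = 30329.1 / 3772.17072 = 8.04022
γ₂ = 8.04022 − 3 ≈ 5.0402

5.0402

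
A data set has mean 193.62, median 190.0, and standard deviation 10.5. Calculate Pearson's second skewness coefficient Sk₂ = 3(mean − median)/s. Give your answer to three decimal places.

1.034

Sk₂ = 3(193.62 − 190.0) / 10.5 = 3 × 3.6200 / 10.5
    = 10.8600 / 10.5 ≈ 1.034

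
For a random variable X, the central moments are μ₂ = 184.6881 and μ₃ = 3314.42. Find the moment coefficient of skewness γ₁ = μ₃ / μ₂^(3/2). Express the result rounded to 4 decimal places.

σ = √μ₂ = √184.6881 = 13.59000
σ³ = μ₂^(3/2) = 2509.91128
γ₁ = μ₃/σ³ = 3314.42 / 2509.91128 ≈ 1.3205

1.3205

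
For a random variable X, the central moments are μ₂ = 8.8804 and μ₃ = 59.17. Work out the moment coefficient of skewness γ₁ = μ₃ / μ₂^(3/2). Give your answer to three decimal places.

σ = √μ₂ = √8.8804 = 2.98000
σ³ = μ₂^(3/2) = 26.46359
γ₁ = μ₃/σ³ = 59.17 / 26.46359 ≈ 2.236

2.236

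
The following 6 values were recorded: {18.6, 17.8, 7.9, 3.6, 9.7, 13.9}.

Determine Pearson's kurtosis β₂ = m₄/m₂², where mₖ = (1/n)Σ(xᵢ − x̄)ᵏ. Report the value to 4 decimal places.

1.6512

x̄ = 11.9167
Σ(xᵢ − x̄)² = 173.4283 ⇒ m₂ = 28.90472
Σ(xᵢ − x̄)⁴ = 8277.2145 ⇒ m₄ = 1379.53575
m₂² = 835.48297
β₂ = m₄/m₂² = 1379.53575 / 835.48297 ≈ 1.6512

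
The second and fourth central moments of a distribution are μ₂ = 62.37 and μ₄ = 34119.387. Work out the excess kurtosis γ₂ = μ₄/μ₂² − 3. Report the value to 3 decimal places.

μ₂² = 62.37² = 3890.01690
μ₄/μ₂² = 34119.387 / 3890.01690 = 8.77101
γ₂ = 8.77101 − 3 ≈ 5.771

5.771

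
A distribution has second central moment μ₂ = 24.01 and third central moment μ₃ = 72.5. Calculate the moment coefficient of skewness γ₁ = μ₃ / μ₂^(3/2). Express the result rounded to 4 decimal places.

σ = √μ₂ = √24.01 = 4.90000
σ³ = μ₂^(3/2) = 117.64900
γ₁ = μ₃/σ³ = 72.5 / 117.64900 ≈ 0.6162

0.6162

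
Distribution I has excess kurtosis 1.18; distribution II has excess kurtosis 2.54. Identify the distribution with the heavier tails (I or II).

Higher excess kurtosis ⇒ heavier tails relative to the normal distribution.
1.18 vs 2.54: the larger is 2.54, so II has heavier tails.

II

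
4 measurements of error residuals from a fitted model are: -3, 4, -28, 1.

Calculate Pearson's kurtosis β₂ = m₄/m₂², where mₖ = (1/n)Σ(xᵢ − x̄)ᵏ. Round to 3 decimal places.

2.231

x̄ = -6.5000
Σ(xᵢ − x̄)² = 641.0000 ⇒ m₂ = 160.25000
Σ(xᵢ − x̄)⁴ = 229144.2500 ⇒ m₄ = 57286.06250
m₂² = 25680.06250
β₂ = m₄/m₂² = 57286.06250 / 25680.06250 ≈ 2.231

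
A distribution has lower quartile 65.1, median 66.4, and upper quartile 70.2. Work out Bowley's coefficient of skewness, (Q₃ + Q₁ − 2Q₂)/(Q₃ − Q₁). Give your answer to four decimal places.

numerator: Q₃ + Q₁ − 2Q₂ = 70.2 + 65.1 − 2×66.4 = 2.5000
denominator: Q₃ − Q₁ = 70.2 − 65.1 = 5.1000
Bowley skewness = 2.5000 / 5.1000 ≈ 0.4902

0.4902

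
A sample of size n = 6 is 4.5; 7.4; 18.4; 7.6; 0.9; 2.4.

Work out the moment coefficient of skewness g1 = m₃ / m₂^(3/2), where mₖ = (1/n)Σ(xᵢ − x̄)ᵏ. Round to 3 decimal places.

1.097

x̄ = (4.5 + 7.4 + 18.4 + 7.6 + 0.9 + 2.4) / 6 = 6.8667
deviations (xᵢ − x̄): -2.3667, 0.5333, 11.5333, 0.7333, -5.9667, -4.4667
Σ(xᵢ − x̄)² = 194.9933 ⇒ m₂ = 194.9933/6 = 32.49889
Σ(xᵢ − x̄)³ = 1219.8936 ⇒ m₃ = 1219.8936/6 = 203.31559
m₂^(3/2) = 32.49889^(1.5) = 185.26901
g1 = m₃ / m₂^(3/2) = 203.31559 / 185.26901 ≈ 1.097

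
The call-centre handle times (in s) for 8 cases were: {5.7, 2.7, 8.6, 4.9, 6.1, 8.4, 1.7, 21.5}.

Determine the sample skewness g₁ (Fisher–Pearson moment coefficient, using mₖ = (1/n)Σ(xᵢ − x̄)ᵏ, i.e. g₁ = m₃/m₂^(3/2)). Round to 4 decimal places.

x̄ = (5.7 + 2.7 + 8.6 + 4.9 + 6.1 + 8.4 + 1.7 + 21.5) / 8 = 7.4500
deviations (xᵢ − x̄): -1.7500, -4.7500, 1.1500, -2.5500, -1.3500, 0.9500, -5.7500, 14.0500
Σ(xᵢ − x̄)² = 266.6400 ⇒ m₂ = 266.6400/8 = 33.33000
Σ(xᵢ − x̄)³ = 2454.2010 ⇒ m₃ = 2454.2010/8 = 306.77513
m₂^(3/2) = 33.33000^(1.5) = 192.42122
g₁ = m₃ / m₂^(3/2) = 306.77513 / 192.42122 ≈ 1.5943

1.5943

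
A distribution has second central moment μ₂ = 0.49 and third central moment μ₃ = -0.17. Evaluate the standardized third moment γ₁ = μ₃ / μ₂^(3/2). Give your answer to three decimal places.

σ = √μ₂ = √0.49 = 0.70000
σ³ = μ₂^(3/2) = 0.34300
γ₁ = μ₃/σ³ = -0.17 / 0.34300 ≈ -0.496

-0.496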